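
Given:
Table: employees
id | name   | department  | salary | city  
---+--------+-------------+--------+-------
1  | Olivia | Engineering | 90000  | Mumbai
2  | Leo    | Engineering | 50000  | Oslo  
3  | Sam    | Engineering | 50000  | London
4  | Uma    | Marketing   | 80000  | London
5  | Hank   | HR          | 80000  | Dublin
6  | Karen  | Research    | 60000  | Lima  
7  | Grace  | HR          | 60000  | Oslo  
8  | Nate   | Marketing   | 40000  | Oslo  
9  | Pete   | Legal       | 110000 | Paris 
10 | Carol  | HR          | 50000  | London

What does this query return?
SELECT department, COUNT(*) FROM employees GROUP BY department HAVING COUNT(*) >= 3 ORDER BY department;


Groups with count >= 3:
  Engineering: 3 -> PASS
  HR: 3 -> PASS
  Legal: 1 -> filtered out
  Marketing: 2 -> filtered out
  Research: 1 -> filtered out


2 groups:
Engineering, 3
HR, 3


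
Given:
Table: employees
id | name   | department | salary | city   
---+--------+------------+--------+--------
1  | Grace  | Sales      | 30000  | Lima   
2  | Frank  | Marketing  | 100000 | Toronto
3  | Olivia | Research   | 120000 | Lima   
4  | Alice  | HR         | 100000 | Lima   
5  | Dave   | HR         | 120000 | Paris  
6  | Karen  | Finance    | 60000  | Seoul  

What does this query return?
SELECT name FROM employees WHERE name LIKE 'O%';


LIKE 'O%' matches names starting with 'O'
Matching: 1

1 rows:
Olivia


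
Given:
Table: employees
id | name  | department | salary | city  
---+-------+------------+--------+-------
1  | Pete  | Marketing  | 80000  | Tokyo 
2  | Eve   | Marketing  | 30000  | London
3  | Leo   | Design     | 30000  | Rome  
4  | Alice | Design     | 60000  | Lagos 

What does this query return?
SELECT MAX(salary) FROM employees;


Salaries: 80000, 30000, 30000, 60000
MAX = 80000

80000


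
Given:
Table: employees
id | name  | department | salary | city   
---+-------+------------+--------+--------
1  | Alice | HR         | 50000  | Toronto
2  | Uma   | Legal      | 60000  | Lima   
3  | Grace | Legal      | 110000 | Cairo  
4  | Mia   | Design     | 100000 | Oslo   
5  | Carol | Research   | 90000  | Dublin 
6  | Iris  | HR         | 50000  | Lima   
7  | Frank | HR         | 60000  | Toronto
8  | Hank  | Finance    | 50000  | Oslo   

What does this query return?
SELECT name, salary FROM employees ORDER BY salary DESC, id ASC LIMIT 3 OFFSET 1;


Sort by salary DESC (id ASC tiebreak), then skip 1 and take 3
Rows 2 through 4

3 rows:
Mia, 100000
Carol, 90000
Uma, 60000


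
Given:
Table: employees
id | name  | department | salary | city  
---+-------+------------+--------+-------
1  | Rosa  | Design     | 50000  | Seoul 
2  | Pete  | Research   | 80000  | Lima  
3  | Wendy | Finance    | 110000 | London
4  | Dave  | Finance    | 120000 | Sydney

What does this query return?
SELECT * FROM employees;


SELECT * returns all 4 rows with all columns

4 rows:
1, Rosa, Design, 50000, Seoul
2, Pete, Research, 80000, Lima
3, Wendy, Finance, 110000, London
4, Dave, Finance, 120000, Sydney


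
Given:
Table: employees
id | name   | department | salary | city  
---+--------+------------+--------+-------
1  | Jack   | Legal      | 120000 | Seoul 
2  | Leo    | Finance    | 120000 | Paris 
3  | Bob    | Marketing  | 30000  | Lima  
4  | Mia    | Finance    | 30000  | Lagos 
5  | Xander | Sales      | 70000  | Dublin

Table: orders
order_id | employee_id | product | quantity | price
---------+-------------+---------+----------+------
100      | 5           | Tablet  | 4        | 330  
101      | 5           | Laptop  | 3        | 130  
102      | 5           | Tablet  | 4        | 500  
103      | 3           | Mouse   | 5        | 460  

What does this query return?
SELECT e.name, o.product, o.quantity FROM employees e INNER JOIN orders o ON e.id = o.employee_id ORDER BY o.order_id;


Joining employees.id = orders.employee_id:
  employee Xander (id=5) -> order Tablet
  employee Xander (id=5) -> order Laptop
  employee Xander (id=5) -> order Tablet
  employee Bob (id=3) -> order Mouse


4 rows:
Xander, Tablet, 4
Xander, Laptop, 3
Xander, Tablet, 4
Bob, Mouse, 5


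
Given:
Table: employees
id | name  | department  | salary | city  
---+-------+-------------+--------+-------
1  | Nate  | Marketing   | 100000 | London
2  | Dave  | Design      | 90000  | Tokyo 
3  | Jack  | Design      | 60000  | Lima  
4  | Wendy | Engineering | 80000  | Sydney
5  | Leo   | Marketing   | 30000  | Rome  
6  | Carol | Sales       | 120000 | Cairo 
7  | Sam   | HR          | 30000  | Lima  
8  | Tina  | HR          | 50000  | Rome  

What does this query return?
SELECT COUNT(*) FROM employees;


COUNT(*) counts all rows

8


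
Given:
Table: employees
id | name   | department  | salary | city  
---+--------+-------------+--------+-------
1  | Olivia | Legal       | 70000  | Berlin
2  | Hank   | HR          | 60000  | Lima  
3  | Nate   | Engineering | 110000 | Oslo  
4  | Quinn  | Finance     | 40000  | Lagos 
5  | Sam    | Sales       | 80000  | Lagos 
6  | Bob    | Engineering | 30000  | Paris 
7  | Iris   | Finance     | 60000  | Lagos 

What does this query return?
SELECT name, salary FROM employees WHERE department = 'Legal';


Filtering: department = 'Legal'
Matching rows: 1

1 rows:
Olivia, 70000


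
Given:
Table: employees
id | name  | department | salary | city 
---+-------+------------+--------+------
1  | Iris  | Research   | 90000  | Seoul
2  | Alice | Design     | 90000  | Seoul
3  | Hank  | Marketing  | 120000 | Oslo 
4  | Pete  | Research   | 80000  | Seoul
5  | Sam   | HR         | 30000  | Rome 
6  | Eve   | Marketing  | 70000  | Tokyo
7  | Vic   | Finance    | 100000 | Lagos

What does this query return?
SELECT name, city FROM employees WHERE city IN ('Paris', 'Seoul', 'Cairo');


Filtering: city IN ('Paris', 'Seoul', 'Cairo')
Matching: 3 rows

3 rows:
Iris, Seoul
Alice, Seoul
Pete, Seoul


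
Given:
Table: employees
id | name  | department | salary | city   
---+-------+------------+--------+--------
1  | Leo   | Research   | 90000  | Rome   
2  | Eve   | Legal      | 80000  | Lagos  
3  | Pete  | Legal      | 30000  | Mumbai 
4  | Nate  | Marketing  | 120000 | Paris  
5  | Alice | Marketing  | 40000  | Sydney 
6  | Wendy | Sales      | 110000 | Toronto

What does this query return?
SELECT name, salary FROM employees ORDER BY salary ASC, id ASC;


Sorting by salary ASC, then id ASC for ties

6 rows:
Pete, 30000
Alice, 40000
Eve, 80000
Leo, 90000
Wendy, 110000
Nate, 120000


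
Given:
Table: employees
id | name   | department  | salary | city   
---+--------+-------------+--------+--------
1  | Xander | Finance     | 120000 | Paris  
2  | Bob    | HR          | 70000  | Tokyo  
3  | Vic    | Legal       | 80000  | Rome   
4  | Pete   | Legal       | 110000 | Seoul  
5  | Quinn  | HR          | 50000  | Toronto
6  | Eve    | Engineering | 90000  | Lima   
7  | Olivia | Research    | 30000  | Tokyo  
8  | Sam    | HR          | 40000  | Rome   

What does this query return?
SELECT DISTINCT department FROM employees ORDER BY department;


All 'department' values (row order): Finance, HR, Legal, Legal, HR, Engineering, Research, HR
Removing duplicates leaves 5 unique value(s).

5 values:
Engineering
Finance
HR
Legal
Research


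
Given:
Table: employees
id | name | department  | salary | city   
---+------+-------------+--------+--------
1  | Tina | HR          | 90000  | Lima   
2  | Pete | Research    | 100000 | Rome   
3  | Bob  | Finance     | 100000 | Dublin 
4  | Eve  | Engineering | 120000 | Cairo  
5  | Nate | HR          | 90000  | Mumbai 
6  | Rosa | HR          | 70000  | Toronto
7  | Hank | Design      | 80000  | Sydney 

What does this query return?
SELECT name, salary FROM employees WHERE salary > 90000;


Filtering: salary > 90000
Matching: 3 rows

3 rows:
Pete, 100000
Bob, 100000
Eve, 120000


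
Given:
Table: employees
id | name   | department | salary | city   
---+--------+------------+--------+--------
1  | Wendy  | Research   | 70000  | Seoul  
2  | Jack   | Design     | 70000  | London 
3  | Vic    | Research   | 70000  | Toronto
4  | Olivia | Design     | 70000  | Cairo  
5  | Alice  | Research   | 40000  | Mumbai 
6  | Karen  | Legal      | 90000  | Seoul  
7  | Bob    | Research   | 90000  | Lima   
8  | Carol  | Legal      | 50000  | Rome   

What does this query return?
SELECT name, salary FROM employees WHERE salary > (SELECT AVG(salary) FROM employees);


Subquery: AVG(salary) = 68750.0
Filtering: salary > 68750.0
  Wendy (70000) -> MATCH
  Jack (70000) -> MATCH
  Vic (70000) -> MATCH
  Olivia (70000) -> MATCH
  Karen (90000) -> MATCH
  Bob (90000) -> MATCH


6 rows:
Wendy, 70000
Jack, 70000
Vic, 70000
Olivia, 70000
Karen, 90000
Bob, 90000


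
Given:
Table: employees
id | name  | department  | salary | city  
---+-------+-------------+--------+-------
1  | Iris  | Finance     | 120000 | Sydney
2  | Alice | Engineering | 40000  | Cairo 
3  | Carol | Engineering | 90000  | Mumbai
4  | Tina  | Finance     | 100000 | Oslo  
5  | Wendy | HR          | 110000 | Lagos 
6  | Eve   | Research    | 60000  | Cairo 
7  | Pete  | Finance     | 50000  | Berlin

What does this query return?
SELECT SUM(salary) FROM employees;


SUM(salary) = 120000 + 40000 + 90000 + 100000 + 110000 + 60000 + 50000 = 570000

570000


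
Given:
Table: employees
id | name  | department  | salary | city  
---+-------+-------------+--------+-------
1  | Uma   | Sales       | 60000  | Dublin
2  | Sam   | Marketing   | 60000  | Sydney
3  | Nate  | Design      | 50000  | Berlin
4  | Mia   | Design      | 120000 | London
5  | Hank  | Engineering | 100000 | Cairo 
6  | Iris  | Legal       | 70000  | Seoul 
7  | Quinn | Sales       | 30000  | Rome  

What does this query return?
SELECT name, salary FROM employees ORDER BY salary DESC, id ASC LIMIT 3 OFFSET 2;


Sort by salary DESC (id ASC tiebreak), then skip 2 and take 3
Rows 3 through 5

3 rows:
Iris, 70000
Uma, 60000
Sam, 60000


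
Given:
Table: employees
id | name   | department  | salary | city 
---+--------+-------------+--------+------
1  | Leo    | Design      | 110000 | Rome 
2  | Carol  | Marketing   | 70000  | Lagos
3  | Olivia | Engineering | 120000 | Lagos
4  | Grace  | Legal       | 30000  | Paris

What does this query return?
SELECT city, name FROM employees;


Projecting columns: city, name

4 rows:
Rome, Leo
Lagos, Carol
Lagos, Olivia
Paris, Grace


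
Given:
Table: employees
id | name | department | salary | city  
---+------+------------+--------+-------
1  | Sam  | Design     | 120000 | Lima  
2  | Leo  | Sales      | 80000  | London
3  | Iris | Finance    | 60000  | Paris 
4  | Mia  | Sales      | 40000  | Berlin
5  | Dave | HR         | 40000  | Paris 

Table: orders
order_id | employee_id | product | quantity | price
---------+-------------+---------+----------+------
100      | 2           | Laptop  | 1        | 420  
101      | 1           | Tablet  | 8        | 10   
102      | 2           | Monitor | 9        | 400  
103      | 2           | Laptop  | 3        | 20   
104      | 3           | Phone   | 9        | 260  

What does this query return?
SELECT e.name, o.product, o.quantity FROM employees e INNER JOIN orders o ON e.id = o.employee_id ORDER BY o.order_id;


Joining employees.id = orders.employee_id:
  employee Leo (id=2) -> order Laptop
  employee Sam (id=1) -> order Tablet
  employee Leo (id=2) -> order Monitor
  employee Leo (id=2) -> order Laptop
  employee Iris (id=3) -> order Phone


5 rows:
Leo, Laptop, 1
Sam, Tablet, 8
Leo, Monitor, 9
Leo, Laptop, 3
Iris, Phone, 9


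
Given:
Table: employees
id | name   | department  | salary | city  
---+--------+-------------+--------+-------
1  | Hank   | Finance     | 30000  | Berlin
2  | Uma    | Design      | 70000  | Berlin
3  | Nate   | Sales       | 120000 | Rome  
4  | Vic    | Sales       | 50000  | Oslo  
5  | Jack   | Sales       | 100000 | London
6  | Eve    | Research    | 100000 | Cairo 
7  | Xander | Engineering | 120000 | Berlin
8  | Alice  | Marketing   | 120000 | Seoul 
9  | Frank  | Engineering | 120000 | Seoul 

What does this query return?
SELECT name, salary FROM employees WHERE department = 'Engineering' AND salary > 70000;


Filtering: department = 'Engineering' AND salary > 70000
Matching: 2 rows

2 rows:
Xander, 120000
Frank, 120000


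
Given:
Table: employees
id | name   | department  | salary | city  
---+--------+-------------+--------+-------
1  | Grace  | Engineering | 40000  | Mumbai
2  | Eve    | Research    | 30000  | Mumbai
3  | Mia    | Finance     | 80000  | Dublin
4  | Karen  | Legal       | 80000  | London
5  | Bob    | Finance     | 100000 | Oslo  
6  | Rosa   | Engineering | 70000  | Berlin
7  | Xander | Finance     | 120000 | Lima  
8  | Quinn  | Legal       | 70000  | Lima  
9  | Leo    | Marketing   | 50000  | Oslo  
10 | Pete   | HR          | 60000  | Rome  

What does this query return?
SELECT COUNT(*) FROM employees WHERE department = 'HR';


Counting rows where department = 'HR'
  Pete -> MATCH


1


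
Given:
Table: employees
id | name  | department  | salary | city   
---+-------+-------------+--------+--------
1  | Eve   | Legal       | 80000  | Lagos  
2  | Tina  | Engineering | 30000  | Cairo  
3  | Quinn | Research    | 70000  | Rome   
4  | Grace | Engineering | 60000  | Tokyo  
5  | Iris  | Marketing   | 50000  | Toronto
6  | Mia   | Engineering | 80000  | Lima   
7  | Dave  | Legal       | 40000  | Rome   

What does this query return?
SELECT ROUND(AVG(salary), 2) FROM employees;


SUM(salary) = 410000
COUNT = 7
ROUND(AVG, 2) = ROUND(410000 / 7, 2) = 58571.43

58571.43


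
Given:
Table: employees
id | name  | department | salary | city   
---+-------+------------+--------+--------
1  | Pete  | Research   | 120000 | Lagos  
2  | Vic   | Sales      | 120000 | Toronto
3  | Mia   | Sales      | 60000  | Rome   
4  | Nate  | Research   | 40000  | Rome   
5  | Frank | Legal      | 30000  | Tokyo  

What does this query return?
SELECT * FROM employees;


SELECT * returns all 5 rows with all columns

5 rows:
1, Pete, Research, 120000, Lagos
2, Vic, Sales, 120000, Toronto
3, Mia, Sales, 60000, Rome
4, Nate, Research, 40000, Rome
5, Frank, Legal, 30000, Tokyo


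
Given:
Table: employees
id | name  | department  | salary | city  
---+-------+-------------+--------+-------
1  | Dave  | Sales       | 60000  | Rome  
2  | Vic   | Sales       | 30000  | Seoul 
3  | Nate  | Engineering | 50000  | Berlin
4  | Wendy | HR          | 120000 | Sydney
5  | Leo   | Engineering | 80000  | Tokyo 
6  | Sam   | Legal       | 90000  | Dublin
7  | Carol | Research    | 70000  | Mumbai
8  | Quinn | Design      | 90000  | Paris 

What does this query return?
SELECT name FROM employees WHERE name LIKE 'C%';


LIKE 'C%' matches names starting with 'C'
Matching: 1

1 rows:
Carol


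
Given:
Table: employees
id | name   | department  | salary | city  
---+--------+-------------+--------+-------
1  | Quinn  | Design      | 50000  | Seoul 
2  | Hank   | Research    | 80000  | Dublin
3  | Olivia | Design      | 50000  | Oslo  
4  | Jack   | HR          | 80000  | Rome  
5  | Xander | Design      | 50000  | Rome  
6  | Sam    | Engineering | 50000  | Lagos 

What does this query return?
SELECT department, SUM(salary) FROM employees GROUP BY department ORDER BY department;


Summing salary within each department:
  Design: 50000 + 50000 + 50000 = 150000
  Engineering: 50000 = 50000
  HR: 80000 = 80000
  Research: 80000 = 80000


4 groups:
Design, 150000
Engineering, 50000
HR, 80000
Research, 80000


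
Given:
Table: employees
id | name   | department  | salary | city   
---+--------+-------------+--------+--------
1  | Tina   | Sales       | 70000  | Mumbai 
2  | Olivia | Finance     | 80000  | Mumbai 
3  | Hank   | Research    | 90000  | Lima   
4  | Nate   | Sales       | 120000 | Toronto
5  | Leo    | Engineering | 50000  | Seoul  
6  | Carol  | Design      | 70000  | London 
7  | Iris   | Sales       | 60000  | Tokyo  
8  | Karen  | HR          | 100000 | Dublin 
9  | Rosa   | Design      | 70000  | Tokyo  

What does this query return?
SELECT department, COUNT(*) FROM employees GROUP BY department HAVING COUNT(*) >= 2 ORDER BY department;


Groups with count >= 2:
  Design: 2 -> PASS
  Sales: 3 -> PASS
  Engineering: 1 -> filtered out
  Finance: 1 -> filtered out
  HR: 1 -> filtered out
  Research: 1 -> filtered out


2 groups:
Design, 2
Sales, 3


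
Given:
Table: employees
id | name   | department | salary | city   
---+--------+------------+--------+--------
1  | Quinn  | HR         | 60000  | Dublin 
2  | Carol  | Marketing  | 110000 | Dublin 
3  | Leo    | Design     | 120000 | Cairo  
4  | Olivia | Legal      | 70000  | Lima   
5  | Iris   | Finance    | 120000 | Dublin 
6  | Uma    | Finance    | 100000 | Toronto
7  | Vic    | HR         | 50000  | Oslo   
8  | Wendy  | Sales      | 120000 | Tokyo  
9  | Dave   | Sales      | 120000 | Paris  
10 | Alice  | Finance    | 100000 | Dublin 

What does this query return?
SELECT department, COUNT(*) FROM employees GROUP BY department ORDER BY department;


Assigning each row to its department group:
  Quinn -> HR
  Carol -> Marketing
  Leo -> Design
  Olivia -> Legal
  Iris -> Finance
  Uma -> Finance
  Vic -> HR
  Wendy -> Sales
  Dave -> Sales
  Alice -> Finance


6 groups:
Design, 1
Finance, 3
HR, 2
Legal, 1
Marketing, 1
Sales, 2


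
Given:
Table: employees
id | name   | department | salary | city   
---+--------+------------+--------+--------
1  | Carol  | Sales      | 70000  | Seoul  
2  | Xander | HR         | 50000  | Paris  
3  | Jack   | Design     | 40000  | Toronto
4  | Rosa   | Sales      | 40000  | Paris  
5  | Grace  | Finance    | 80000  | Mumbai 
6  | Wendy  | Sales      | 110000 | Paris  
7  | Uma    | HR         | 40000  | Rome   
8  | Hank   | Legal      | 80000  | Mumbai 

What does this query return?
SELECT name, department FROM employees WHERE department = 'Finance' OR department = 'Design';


Filtering: department = 'Finance' OR 'Design'
Matching: 2 rows

2 rows:
Jack, Design
Grace, Finance


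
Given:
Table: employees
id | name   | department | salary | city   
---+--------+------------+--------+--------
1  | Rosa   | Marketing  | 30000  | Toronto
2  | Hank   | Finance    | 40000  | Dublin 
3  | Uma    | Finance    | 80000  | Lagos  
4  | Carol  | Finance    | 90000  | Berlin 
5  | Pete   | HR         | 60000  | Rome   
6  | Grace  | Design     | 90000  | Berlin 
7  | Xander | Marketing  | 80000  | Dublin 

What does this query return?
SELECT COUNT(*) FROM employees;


COUNT(*) counts all rows

7


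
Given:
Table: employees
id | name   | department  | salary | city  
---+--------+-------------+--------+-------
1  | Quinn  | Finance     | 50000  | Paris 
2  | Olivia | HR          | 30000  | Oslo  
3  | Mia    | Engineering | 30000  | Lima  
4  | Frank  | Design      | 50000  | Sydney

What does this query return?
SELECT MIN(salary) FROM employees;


Salaries: 50000, 30000, 30000, 50000
MIN = 30000

30000


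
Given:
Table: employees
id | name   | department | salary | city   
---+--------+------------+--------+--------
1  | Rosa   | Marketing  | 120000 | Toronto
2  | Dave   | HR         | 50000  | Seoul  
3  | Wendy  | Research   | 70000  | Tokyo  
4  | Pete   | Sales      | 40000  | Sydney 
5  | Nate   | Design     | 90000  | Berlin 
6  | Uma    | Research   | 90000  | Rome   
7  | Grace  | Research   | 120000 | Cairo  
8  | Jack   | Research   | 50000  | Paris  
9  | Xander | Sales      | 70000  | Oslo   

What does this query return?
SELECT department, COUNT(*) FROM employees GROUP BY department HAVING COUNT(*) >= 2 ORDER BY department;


Groups with count >= 2:
  Research: 4 -> PASS
  Sales: 2 -> PASS
  Design: 1 -> filtered out
  HR: 1 -> filtered out
  Marketing: 1 -> filtered out


2 groups:
Research, 4
Sales, 2


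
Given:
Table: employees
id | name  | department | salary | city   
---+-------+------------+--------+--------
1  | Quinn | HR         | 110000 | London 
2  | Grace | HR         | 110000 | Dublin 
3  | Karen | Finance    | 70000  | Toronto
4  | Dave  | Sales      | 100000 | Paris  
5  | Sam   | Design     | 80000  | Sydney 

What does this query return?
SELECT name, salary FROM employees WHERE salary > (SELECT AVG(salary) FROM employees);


Subquery: AVG(salary) = 94000.0
Filtering: salary > 94000.0
  Quinn (110000) -> MATCH
  Grace (110000) -> MATCH
  Dave (100000) -> MATCH


3 rows:
Quinn, 110000
Grace, 110000
Dave, 100000


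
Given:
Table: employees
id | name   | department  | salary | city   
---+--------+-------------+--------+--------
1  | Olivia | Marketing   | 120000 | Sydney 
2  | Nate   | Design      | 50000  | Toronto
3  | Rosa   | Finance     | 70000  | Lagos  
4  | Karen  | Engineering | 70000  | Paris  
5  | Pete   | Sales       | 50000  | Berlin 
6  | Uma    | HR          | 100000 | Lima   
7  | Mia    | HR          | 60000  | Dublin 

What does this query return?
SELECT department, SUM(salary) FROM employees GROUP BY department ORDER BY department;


Summing salary within each department:
  Design: 50000 = 50000
  Engineering: 70000 = 70000
  Finance: 70000 = 70000
  HR: 100000 + 60000 = 160000
  Marketing: 120000 = 120000
  Sales: 50000 = 50000


6 groups:
Design, 50000
Engineering, 70000
Finance, 70000
HR, 160000
Marketing, 120000
Sales, 50000


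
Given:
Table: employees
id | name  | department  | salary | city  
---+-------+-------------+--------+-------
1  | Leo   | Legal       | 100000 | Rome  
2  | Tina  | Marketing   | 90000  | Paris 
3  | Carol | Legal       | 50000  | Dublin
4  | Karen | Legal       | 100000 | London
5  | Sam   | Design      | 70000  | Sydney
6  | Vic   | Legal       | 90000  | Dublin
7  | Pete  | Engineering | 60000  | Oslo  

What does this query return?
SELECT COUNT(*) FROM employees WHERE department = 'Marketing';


Counting rows where department = 'Marketing'
  Tina -> MATCH


1


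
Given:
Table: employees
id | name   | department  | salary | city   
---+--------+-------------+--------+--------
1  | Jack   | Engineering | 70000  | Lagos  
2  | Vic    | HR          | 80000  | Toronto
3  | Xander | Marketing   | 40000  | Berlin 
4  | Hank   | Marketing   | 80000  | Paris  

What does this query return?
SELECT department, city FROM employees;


Projecting columns: department, city

4 rows:
Engineering, Lagos
HR, Toronto
Marketing, Berlin
Marketing, Paris


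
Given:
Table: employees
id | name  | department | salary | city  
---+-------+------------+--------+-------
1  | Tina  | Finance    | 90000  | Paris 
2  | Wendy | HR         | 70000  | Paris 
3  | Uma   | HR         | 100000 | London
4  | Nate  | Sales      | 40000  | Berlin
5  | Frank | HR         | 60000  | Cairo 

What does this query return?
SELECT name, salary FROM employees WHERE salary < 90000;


Filtering: salary < 90000
Matching: 3 rows

3 rows:
Wendy, 70000
Nate, 40000
Frank, 60000


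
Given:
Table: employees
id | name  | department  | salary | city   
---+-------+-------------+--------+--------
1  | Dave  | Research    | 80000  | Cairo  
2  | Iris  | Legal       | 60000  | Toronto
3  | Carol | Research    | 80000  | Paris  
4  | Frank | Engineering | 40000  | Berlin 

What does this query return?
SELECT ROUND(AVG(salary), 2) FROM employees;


SUM(salary) = 260000
COUNT = 4
ROUND(AVG, 2) = ROUND(260000 / 4, 2) = 65000.0

65000.0


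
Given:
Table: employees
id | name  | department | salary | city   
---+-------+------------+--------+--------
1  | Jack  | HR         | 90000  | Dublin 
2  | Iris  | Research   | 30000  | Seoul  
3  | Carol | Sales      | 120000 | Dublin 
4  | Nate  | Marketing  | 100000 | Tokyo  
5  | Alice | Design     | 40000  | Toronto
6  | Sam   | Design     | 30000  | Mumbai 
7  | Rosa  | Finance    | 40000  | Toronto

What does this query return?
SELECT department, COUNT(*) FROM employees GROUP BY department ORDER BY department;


Assigning each row to its department group:
  Jack -> HR
  Iris -> Research
  Carol -> Sales
  Nate -> Marketing
  Alice -> Design
  Sam -> Design
  Rosa -> Finance


6 groups:
Design, 2
Finance, 1
HR, 1
Marketing, 1
Research, 1
Sales, 1


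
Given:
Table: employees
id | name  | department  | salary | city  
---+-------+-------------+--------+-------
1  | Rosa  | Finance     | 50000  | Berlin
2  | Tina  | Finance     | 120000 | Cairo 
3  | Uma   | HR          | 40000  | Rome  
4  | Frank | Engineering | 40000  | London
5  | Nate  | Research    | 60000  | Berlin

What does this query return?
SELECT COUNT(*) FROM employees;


COUNT(*) counts all rows

5


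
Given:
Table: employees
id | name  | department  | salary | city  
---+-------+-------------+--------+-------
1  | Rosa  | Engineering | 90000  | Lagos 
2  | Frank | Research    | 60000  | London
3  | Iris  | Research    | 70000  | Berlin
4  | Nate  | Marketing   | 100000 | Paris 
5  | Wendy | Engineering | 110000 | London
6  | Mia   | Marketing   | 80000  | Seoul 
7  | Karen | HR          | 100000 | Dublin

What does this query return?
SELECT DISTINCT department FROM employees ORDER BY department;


All 'department' values (row order): Engineering, Research, Research, Marketing, Engineering, Marketing, HR
Removing duplicates leaves 4 unique value(s).

4 values:
Engineering
HR
Marketing
Research


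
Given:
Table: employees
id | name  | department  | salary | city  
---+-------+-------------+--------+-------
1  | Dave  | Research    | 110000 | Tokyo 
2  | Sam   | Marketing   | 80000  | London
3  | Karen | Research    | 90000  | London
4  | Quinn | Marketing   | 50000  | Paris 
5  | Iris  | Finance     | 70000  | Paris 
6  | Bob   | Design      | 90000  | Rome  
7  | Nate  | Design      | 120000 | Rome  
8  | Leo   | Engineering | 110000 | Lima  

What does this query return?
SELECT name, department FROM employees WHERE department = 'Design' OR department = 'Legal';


Filtering: department = 'Design' OR 'Legal'
Matching: 2 rows

2 rows:
Bob, Design
Nate, Design


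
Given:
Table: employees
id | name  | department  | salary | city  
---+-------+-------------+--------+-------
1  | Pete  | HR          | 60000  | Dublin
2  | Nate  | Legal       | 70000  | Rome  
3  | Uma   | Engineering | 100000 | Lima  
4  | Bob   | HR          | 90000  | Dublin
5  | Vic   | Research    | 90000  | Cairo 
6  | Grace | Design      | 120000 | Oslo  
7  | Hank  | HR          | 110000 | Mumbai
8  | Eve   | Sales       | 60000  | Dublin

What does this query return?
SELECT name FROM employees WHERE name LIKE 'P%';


LIKE 'P%' matches names starting with 'P'
Matching: 1

1 rows:
Pete


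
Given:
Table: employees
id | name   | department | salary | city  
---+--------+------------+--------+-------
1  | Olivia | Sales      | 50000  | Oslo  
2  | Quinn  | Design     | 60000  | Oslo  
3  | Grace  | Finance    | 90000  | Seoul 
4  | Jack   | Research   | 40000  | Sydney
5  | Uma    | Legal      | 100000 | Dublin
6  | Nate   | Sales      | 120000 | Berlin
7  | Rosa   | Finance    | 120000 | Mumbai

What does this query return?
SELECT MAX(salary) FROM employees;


Salaries: 50000, 60000, 90000, 40000, 100000, 120000, 120000
MAX = 120000

120000


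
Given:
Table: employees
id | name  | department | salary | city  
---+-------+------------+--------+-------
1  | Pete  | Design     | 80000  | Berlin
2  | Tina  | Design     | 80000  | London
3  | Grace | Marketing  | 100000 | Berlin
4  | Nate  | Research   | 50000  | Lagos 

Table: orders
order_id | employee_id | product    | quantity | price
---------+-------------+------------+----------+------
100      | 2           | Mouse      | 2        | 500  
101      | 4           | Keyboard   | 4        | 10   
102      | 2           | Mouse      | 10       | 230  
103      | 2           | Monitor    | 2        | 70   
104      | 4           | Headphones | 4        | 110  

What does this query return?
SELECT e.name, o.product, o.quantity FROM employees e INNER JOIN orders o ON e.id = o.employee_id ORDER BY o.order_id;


Joining employees.id = orders.employee_id:
  employee Tina (id=2) -> order Mouse
  employee Nate (id=4) -> order Keyboard
  employee Tina (id=2) -> order Mouse
  employee Tina (id=2) -> order Monitor
  employee Nate (id=4) -> order Headphones


5 rows:
Tina, Mouse, 2
Nate, Keyboard, 4
Tina, Mouse, 10
Tina, Monitor, 2
Nate, Headphones, 4


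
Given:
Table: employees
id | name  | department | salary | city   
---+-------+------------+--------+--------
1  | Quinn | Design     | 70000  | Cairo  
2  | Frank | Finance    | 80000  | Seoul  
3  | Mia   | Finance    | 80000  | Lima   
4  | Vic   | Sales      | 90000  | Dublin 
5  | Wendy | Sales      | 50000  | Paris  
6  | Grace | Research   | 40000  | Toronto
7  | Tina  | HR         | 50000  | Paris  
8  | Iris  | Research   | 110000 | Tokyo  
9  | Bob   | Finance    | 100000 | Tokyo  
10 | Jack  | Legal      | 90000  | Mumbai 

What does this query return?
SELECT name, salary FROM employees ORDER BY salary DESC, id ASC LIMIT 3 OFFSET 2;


Sort by salary DESC (id ASC tiebreak), then skip 2 and take 3
Rows 3 through 5

3 rows:
Vic, 90000
Jack, 90000
Frank, 80000


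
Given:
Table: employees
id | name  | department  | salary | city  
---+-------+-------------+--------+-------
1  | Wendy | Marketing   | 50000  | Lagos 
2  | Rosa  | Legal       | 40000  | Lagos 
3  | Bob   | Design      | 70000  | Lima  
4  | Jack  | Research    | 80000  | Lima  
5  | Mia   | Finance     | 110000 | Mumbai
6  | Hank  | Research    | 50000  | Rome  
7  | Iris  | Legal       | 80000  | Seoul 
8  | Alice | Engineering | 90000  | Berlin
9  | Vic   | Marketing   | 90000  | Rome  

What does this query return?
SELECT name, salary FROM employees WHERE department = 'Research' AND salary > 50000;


Filtering: department = 'Research' AND salary > 50000
Matching: 1 rows

1 rows:
Jack, 80000


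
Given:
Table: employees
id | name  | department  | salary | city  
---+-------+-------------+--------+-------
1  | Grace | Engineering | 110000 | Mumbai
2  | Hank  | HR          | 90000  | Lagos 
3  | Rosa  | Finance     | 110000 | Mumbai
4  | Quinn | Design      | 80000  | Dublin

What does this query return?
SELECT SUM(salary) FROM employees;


SUM(salary) = 110000 + 90000 + 110000 + 80000 = 390000

390000


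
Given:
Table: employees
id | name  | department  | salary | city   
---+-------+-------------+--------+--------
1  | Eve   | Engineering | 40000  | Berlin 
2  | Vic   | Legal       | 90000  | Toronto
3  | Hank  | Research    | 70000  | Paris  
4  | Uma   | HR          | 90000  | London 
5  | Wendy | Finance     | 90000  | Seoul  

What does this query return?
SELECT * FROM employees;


SELECT * returns all 5 rows with all columns

5 rows:
1, Eve, Engineering, 40000, Berlin
2, Vic, Legal, 90000, Toronto
3, Hank, Research, 70000, Paris
4, Uma, HR, 90000, London
5, Wendy, Finance, 90000, Seoul


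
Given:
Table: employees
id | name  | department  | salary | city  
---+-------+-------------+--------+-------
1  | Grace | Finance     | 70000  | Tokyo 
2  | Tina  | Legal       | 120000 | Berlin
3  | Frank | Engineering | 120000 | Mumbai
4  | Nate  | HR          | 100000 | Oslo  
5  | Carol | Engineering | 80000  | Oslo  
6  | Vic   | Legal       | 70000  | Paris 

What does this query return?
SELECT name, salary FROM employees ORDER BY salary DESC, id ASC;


Sorting by salary DESC, then id ASC for ties

6 rows:
Tina, 120000
Frank, 120000
Nate, 100000
Carol, 80000
Grace, 70000
Vic, 70000


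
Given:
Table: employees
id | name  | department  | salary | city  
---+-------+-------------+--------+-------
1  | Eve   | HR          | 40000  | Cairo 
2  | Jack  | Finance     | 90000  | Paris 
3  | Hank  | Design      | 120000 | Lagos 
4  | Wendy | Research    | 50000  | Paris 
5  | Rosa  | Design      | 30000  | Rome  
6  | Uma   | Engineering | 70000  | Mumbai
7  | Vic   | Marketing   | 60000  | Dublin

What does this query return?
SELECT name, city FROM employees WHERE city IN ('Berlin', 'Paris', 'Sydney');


Filtering: city IN ('Berlin', 'Paris', 'Sydney')
Matching: 2 rows

2 rows:
Jack, Paris
Wendy, Paris


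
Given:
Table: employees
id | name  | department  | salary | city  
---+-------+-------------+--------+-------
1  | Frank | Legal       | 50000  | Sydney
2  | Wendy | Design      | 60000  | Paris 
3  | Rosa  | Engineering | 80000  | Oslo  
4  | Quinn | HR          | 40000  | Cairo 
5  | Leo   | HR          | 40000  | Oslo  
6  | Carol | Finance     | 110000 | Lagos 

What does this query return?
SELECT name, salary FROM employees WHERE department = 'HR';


Filtering: department = 'HR'
Matching rows: 2

2 rows:
Quinn, 40000
Leo, 40000


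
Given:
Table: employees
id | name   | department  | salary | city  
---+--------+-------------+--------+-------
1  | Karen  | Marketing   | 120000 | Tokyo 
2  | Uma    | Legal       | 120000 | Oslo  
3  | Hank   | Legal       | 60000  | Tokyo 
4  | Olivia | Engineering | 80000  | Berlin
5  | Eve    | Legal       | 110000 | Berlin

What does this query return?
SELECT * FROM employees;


SELECT * returns all 5 rows with all columns

5 rows:
1, Karen, Marketing, 120000, Tokyo
2, Uma, Legal, 120000, Oslo
3, Hank, Legal, 60000, Tokyo
4, Olivia, Engineering, 80000, Berlin
5, Eve, Legal, 110000, Berlin


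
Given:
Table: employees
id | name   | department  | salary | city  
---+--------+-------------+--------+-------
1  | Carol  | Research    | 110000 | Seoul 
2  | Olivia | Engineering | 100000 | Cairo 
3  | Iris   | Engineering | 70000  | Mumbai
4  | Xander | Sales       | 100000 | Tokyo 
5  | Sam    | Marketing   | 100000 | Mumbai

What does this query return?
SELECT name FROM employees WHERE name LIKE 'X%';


LIKE 'X%' matches names starting with 'X'
Matching: 1

1 rows:
Xander


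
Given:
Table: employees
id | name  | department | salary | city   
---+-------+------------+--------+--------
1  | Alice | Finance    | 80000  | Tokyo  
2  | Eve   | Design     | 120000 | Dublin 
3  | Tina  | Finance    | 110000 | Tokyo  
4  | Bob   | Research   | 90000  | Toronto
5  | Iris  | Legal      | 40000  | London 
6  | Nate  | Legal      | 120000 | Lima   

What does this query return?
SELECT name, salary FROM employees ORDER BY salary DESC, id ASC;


Sorting by salary DESC, then id ASC for ties

6 rows:
Eve, 120000
Nate, 120000
Tina, 110000
Bob, 90000
Alice, 80000
Iris, 40000


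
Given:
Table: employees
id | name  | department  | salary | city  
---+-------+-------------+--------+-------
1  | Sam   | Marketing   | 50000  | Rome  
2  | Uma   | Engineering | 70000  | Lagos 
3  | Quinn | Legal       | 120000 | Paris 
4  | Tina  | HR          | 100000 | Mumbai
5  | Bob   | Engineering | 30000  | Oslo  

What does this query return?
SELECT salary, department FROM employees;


Projecting columns: salary, department

5 rows:
50000, Marketing
70000, Engineering
120000, Legal
100000, HR
30000, Engineering


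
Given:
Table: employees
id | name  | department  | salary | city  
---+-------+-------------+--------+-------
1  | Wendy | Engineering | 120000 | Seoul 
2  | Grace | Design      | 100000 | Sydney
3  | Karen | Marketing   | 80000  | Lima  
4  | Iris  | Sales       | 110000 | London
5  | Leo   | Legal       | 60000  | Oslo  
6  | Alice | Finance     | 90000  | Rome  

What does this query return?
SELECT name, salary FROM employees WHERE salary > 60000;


Filtering: salary > 60000
Matching: 5 rows

5 rows:
Wendy, 120000
Grace, 100000
Karen, 80000
Iris, 110000
Alice, 90000


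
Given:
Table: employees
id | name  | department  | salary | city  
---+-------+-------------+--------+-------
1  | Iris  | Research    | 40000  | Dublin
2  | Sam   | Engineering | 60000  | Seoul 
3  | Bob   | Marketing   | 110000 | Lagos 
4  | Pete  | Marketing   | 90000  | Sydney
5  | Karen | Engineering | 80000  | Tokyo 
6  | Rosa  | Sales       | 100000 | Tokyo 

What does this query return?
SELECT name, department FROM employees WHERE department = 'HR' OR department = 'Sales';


Filtering: department = 'HR' OR 'Sales'
Matching: 1 rows

1 rows:
Rosa, Sales


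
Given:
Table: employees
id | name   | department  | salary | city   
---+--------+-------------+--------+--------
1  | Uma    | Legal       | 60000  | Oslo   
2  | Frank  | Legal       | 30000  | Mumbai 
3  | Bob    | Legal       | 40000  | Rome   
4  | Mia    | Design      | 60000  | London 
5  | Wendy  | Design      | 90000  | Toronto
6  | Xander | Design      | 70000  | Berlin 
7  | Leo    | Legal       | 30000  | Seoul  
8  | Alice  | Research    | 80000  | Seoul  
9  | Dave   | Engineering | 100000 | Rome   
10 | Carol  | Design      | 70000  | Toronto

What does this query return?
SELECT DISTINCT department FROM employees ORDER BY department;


All 'department' values (row order): Legal, Legal, Legal, Design, Design, Design, Legal, Research, Engineering, Design
Removing duplicates leaves 4 unique value(s).

4 values:
Design
Engineering
Legal
Research


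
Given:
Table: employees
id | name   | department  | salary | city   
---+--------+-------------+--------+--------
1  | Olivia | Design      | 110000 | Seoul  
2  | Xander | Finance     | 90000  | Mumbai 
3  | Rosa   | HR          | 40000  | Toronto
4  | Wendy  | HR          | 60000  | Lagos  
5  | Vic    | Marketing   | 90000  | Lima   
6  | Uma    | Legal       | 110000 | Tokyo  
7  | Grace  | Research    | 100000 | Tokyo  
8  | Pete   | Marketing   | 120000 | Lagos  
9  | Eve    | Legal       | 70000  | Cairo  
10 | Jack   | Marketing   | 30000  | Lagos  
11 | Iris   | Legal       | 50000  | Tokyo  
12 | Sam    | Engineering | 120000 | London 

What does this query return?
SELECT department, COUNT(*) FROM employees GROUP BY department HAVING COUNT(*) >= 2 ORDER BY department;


Groups with count >= 2:
  HR: 2 -> PASS
  Legal: 3 -> PASS
  Marketing: 3 -> PASS
  Design: 1 -> filtered out
  Engineering: 1 -> filtered out
  Finance: 1 -> filtered out
  Research: 1 -> filtered out


3 groups:
HR, 2
Legal, 3
Marketing, 3


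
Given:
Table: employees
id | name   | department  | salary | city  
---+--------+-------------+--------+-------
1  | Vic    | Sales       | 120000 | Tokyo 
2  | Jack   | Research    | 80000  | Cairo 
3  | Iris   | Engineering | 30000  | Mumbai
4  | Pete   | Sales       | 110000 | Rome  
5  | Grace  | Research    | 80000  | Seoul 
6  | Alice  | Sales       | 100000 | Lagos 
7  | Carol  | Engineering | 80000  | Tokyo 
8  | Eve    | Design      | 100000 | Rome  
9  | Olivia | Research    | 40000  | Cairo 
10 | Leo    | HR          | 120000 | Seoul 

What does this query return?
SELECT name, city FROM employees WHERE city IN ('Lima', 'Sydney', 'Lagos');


Filtering: city IN ('Lima', 'Sydney', 'Lagos')
Matching: 1 rows

1 rows:
Alice, Lagos


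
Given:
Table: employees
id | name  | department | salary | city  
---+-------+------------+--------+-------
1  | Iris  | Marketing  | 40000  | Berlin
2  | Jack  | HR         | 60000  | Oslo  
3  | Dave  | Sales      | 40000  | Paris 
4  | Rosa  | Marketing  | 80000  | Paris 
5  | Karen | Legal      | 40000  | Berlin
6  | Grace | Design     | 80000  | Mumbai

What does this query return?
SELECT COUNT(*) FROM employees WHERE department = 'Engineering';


Counting rows where department = 'Engineering'


0


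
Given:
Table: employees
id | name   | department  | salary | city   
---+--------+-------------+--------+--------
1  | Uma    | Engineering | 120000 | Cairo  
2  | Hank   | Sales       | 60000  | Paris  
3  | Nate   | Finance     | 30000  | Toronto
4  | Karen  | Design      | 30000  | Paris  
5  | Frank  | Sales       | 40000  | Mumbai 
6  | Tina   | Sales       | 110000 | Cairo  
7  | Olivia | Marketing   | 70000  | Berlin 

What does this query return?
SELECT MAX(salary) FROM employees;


Salaries: 120000, 60000, 30000, 30000, 40000, 110000, 70000
MAX = 120000

120000


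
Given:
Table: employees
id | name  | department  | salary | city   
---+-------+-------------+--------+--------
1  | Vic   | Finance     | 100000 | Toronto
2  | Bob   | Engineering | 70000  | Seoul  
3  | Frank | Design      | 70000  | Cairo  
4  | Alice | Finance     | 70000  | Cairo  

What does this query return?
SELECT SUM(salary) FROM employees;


SUM(salary) = 100000 + 70000 + 70000 + 70000 = 310000

310000


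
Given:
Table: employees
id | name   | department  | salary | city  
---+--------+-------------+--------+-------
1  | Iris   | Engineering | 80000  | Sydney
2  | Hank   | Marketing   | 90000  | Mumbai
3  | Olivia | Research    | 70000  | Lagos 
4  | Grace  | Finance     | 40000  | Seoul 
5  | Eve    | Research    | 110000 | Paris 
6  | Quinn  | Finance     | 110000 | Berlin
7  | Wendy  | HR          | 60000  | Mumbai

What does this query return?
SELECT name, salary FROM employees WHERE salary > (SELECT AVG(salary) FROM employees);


Subquery: AVG(salary) = 80000.0
Filtering: salary > 80000.0
  Hank (90000) -> MATCH
  Eve (110000) -> MATCH
  Quinn (110000) -> MATCH


3 rows:
Hank, 90000
Eve, 110000
Quinn, 110000
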